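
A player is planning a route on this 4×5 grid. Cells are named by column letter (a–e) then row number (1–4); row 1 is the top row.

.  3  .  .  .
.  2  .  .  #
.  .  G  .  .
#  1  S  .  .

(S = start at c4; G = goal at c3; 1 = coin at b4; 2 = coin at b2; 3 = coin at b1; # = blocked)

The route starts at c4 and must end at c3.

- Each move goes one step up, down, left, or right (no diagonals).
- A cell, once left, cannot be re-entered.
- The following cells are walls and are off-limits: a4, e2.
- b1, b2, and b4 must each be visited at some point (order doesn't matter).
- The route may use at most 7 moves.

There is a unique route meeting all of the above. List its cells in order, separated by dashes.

Any route must reach b1, b2, and b4 and still end at c3 within 7 moves, so the order of the required stops is forced.
Route from c4: left to b4, 3× up (reaching b1), right to c1, 2× down (reaching c3) — 7 moves in all.
Check: all required cells visited; 7 ≤ 7 moves.

c4 - b4 - b3 - b2 - b1 - c1 - c2 - c3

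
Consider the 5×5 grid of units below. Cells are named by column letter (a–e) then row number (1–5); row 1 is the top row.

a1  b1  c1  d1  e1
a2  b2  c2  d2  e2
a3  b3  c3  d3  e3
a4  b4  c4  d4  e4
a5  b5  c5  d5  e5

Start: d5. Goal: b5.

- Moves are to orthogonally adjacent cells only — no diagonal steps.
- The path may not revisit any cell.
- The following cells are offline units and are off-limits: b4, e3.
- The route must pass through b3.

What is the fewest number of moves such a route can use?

8

Any route passes through b3 somewhere between d5 and b5. Summing Manhattan distances along the two legs (d5 → b3 → b5) gives a lower bound of 4 + 2 = 6 moves.
That bound ignores the blocked cells. Measuring each leg by the fewest moves that actually steer around them (d5→b3: 4; b3→b5: 4) raises the lower bound to 8.
A route of 8 moves exists: d5 → d4 → d3 → c3 → b3 → a3 → a4 → a5 → b5.
Since 8 matches that lower bound, it is optimal.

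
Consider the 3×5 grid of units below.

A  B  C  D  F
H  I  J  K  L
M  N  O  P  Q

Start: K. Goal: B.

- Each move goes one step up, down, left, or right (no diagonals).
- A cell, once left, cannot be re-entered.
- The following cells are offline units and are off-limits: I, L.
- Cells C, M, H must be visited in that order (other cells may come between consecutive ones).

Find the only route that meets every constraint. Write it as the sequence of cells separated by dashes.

K - D - C - J - O - N - M - H - A - B

The waypoints must appear in the order C, M, H, with no cell reused.
Route from K: up 1 to D, left 1 to C, down 2 to O, left 2 to M, up 2 to A, right 1 to B — 9 moves in all.
Check: order respected (C at step 2, M at step 6, H at step 7).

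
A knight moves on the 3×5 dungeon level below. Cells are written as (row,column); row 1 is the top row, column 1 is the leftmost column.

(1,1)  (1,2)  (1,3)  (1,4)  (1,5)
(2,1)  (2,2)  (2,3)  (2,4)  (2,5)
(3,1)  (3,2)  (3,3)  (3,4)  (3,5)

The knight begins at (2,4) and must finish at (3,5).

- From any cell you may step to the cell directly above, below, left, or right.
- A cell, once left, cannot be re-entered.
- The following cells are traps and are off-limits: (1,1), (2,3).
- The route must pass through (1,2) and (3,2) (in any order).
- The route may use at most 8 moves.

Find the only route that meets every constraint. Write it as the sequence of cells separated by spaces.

The 8-move cap with required stops at (1,2), (3,2) leaves no slack for detours.
Route from (2,4): up 1 to (1,4), left 2 to (1,2), down 2 to (3,2), right 3 to (3,5) — 8 moves in all.
Check: all required cells visited; 8 ≤ 8 moves.

(2,4) (1,4) (1,3) (1,2) (2,2) (3,2) (3,3) (3,4) (3,5)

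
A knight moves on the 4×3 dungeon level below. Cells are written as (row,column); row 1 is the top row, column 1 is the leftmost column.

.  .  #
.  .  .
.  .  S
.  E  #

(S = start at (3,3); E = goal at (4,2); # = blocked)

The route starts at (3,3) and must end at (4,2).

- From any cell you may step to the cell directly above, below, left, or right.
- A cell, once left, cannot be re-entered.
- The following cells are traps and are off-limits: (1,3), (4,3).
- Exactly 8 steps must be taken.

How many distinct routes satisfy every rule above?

Need simple routes of exactly 8 moves from (3,3) to (4,2) (Manhattan distance 2, so 3 moves are spent on a detour and 3 undoing it).
Enumerating: (3,3) (2,3) (2,2) (1,2) (1,1) (2,1) (3,1) (4,1) (4,2) | (3,3) (2,3) (2,2) (1,2) (1,1) (2,1) (3,1) (3,2) (4,2) | (3,3) (3,2) (2,2) (1,2) (1,1) (2,1) (3,1) (4,1) (4,2).
That gives 3 routes.

3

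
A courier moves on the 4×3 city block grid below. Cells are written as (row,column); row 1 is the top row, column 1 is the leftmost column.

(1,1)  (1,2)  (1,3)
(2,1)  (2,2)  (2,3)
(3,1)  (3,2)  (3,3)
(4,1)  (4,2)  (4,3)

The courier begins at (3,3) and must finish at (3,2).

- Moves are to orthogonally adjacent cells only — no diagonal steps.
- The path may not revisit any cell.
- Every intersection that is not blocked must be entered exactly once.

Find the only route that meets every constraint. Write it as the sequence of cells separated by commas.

(3,3), (4,3), (4,2), (4,1), (3,1), (2,1), (1,1), (1,2), (1,3), (2,3), (2,2), (3,2)

Need to visit all 12 open cells exactly once, starting at (3,3) and ending at (3,2).
Cell (4,1) has only two open neighbours ((3,1) and (4,2)), so the path must pass straight through it: one of those is the cell it's entered from and the other is where it exits.
Route from (3,3): down 1 to (4,3), left 2 to (4,1), up 3 to (1,1), right 2 to (1,3), down 1 to (2,3), left 1 to (2,2), down 1 to (3,2) — 11 moves in all.
Check: all 12 open cells covered.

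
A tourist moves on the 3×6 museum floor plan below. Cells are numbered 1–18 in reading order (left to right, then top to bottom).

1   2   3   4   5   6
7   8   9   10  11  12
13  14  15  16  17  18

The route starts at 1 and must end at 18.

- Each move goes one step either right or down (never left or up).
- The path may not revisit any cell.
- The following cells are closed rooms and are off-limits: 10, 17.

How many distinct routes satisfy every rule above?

2

A right/down-only route from 1 to 18 makes exactly 2 down-moves and 5 right-moves in some order.
With no other constraints that would be C(7,2) = 21 routes.
Subtract routes through each blocked cell (inclusion–exclusion for overlaps): − through 10: 12 − through 17: 15 + through 10&17: 8 → 2.
That gives 2 routes.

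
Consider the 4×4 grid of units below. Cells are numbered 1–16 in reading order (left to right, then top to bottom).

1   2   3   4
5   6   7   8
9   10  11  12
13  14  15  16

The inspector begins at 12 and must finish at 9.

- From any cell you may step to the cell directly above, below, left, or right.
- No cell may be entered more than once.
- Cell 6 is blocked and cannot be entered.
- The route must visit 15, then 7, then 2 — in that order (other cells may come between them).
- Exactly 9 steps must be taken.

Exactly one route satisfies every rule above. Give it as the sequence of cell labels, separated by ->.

12 -> 16 -> 15 -> 11 -> 7 -> 3 -> 2 -> 1 -> 5 -> 9

The waypoints must appear in the order 15, 7, 2, with no cell reused.
Route from 12: down to 16, left to 15, 3× up (reaching 3), 2× left (reaching 1), 2× down (reaching 9) — 9 moves in all.
Check: order respected (15 at step 2, 7 at step 4, 2 at step 6); 9 moves as required.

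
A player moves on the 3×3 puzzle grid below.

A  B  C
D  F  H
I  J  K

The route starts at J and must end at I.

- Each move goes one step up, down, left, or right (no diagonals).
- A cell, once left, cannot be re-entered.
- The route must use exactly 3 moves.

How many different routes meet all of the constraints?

Need simple routes of exactly 3 moves from J to I (Manhattan distance 1, so 1 moves are spent on a detour and 1 undoing it).
Enumerating: J F D I.
That gives 1 route.

1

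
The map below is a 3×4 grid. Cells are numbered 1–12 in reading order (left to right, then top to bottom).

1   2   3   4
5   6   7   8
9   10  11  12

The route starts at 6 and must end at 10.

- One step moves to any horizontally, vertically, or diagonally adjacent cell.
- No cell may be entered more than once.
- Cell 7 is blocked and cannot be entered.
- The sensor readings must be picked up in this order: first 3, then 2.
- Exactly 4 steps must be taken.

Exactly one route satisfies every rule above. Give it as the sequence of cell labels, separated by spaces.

6 3 2 5 10

The waypoints must appear in the order 3, 2, with no cell reused.
Route from 6: up-right 1 to 3, left 1 to 2, down-left 1 to 5, down-right 1 to 10 — 4 moves in all.
Check: order respected (3 at step 1, 2 at step 2); 4 moves as required.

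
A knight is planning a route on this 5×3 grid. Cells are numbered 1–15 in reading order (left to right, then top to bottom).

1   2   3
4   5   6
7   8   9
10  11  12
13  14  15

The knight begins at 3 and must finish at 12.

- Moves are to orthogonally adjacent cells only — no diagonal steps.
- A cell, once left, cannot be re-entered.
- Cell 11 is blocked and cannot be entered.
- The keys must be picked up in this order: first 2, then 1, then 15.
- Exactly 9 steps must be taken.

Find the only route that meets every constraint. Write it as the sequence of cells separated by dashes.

3 - 2 - 1 - 4 - 7 - 10 - 13 - 14 - 15 - 12

The waypoints must appear in the order 2, 1, 15, with no cell reused.
Route from 3: left 2 to 1, down 4 to 13, right 2 to 15, up 1 to 12 — 9 moves in all.
Check: order respected (2 at step 1, 1 at step 2, 15 at step 8); 9 moves as required.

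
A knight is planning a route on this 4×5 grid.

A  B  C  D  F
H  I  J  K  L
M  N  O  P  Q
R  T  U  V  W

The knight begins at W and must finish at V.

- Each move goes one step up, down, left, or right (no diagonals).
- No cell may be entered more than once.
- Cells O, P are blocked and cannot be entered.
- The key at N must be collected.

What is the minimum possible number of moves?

Any route passes through N somewhere between W and V. Summing Manhattan distances along the two legs (W → N → V) gives a lower bound of 4 + 3 = 7 moves.
The shortest route satisfying every rule uses 9 moves: W → Q → L → K → J → I → N → T → U → V.
The bound of 7 isn't tight here; checking systematically, no route of length 7 through 8 satisfies every constraint, so 9 is the minimum.

9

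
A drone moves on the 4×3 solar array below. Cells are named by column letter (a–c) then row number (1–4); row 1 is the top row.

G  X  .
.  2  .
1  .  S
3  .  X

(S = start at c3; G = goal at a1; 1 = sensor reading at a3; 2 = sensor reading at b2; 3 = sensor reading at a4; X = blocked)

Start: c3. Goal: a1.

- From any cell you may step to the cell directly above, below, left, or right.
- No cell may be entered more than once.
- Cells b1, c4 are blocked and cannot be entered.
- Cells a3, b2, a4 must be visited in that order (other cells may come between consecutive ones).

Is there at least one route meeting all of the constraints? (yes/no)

Ignoring the required order, 1 revisit-free route from c3 to a1 passes through all of a3, b2, and a4; the waypoint orders that occur are b2 → a4 → a3 (1) — never a3 → b2 → a4.

no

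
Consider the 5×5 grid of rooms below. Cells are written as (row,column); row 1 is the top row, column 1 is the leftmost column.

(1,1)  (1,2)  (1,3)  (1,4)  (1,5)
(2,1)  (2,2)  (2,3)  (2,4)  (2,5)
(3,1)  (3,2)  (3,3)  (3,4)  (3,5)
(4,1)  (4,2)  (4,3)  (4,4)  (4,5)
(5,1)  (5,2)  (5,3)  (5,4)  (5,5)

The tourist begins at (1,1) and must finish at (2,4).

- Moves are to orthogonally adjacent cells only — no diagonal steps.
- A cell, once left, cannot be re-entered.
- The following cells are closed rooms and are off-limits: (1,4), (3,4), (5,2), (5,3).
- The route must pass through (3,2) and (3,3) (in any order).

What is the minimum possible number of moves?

6

Any route passes through (3,2) and (3,3) in some order between (1,1) and (2,4). Summing Manhattan distances along each leg and taking the cheapest ordering ((1,1) → (3,2) → (3,3) → (2,4)) gives a lower bound of 3 + 1 + 2 = 6 moves.
A route of 6 moves achieves this: (1,1) → (2,1) → (3,1) → (3,2) → (3,3) → (2,3) → (2,4).
Since 6 matches the lower bound, it is optimal.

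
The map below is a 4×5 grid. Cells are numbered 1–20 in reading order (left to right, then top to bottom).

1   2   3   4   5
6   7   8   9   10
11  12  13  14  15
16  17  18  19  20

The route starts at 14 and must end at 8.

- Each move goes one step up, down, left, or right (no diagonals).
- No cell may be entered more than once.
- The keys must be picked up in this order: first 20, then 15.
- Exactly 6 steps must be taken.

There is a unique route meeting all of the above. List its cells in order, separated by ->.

14 -> 19 -> 20 -> 15 -> 10 -> 9 -> 8

The waypoints must appear in the order 20, 15, with no cell reused.
Route from 14: down 1 to 19, right 1 to 20, up 2 to 10, left 2 to 8 — 6 moves in all.
Check: order respected (20 at step 2, 15 at step 3); 6 moves as required.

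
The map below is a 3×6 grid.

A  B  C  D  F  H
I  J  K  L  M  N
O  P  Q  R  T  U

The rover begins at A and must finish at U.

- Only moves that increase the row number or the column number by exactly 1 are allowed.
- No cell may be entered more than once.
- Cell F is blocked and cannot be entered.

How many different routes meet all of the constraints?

18

A right/down-only route from A to U makes exactly 2 down-moves and 5 right-moves in some order.
With no other constraints that would be C(7,2) = 21 routes.
Subtract routes through each blocked cell (inclusion–exclusion for overlaps): − through F: 3 → 18.
That gives 18 routes.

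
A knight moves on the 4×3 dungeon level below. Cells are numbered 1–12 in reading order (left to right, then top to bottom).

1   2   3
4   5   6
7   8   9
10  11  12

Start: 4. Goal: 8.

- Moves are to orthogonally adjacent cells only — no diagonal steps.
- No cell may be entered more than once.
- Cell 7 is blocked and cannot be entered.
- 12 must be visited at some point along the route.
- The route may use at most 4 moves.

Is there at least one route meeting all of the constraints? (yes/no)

no

Even ignoring the no-revisit rule, getting from 4 to 8 via 12 needs at least 4 + 2 = 6 moves (Manhattan distance per leg), which exceeds the 4-move limit.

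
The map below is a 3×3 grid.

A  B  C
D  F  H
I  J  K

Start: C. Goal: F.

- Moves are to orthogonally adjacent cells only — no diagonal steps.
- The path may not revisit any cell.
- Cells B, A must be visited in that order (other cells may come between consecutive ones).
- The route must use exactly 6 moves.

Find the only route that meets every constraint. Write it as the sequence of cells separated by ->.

C -> B -> A -> D -> I -> J -> F

The waypoints must appear in the order B, A, with no cell reused.
Route from C: 2× left (reaching A), 2× down (reaching I), right to J, up to F — 6 moves in all.
Check: order respected (B at step 1, A at step 2); 6 moves as required.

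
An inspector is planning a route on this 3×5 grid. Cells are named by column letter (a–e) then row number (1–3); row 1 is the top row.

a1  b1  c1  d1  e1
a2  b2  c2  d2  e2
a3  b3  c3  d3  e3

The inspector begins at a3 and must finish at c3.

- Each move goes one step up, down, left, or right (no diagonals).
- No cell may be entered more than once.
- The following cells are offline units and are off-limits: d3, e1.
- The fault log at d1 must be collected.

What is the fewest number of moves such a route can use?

Any route passes through d1 somewhere between a3 and c3. Summing Manhattan distances along the two legs (a3 → d1 → c3) gives a lower bound of 5 + 3 = 8 moves.
A route of 8 moves achieves this: a3 → a2 → a1 → b1 → c1 → d1 → d2 → c2 → c3.
Since 8 matches the lower bound, it is optimal.

8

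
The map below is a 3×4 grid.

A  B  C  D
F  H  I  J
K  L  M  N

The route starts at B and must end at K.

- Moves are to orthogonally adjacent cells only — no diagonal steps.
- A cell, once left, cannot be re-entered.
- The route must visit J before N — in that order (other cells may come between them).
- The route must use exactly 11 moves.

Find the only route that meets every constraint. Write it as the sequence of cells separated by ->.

The waypoints must appear in the order J, N, with no cell reused.
Route from B: left to A, down to F, 2× right (reaching I), up to C, right to D, 2× down (reaching N), 3× left (reaching K) — 11 moves in all.
Check: order respected (J at step 7, N at step 8); 11 moves as required.

B -> A -> F -> H -> I -> C -> D -> J -> N -> M -> L -> K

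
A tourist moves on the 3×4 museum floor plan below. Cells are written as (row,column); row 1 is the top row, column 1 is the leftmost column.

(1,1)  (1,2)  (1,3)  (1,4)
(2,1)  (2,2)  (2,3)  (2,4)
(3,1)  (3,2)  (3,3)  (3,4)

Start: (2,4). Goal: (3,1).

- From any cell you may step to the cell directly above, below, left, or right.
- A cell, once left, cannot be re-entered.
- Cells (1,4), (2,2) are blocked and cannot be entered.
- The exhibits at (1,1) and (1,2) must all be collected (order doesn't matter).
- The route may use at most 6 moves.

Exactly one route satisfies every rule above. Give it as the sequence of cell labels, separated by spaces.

Any route must reach (1,1) and (1,2) and still end at (3,1) within 6 moves, so the order of the required stops is forced.
Route from (2,4): left to (2,3), up to (1,3), 2× left (reaching (1,1)), 2× down (reaching (3,1)) — 6 moves in all.
Check: all required cells visited; 6 ≤ 6 moves.

(2,4) (2,3) (1,3) (1,2) (1,1) (2,1) (3,1)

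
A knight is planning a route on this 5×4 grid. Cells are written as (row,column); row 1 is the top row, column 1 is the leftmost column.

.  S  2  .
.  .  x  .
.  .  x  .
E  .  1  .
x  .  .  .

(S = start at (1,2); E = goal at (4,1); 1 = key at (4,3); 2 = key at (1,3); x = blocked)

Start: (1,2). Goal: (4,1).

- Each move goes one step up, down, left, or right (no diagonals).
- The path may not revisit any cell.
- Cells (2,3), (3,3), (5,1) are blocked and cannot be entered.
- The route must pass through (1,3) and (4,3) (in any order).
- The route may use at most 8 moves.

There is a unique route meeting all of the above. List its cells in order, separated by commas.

(1,2), (1,3), (1,4), (2,4), (3,4), (4,4), (4,3), (4,2), (4,1)

The 8-move cap with required stops at (1,3), (4,3) leaves no slack for detours.
Route from (1,2): right 2 to (1,4), down 3 to (4,4), left 3 to (4,1) — 8 moves in all.
Check: all required cells visited; 8 ≤ 8 moves.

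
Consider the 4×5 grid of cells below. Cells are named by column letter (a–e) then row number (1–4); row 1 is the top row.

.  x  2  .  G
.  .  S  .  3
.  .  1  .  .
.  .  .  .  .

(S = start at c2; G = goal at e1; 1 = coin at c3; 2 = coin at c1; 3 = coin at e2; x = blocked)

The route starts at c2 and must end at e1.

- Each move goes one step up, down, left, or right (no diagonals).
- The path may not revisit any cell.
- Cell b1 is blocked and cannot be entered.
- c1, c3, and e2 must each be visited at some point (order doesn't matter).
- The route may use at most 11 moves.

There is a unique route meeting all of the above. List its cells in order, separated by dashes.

Any route must reach c1, c3, and e2 and still end at e1 within 11 moves, so the order of the required stops is forced.
Route from c2: up 1 to c1, right 1 to d1, down 2 to d3, left 1 to c3, down 1 to c4, right 2 to e4, up 3 to e1 — 11 moves in all.
Check: all required cells visited; 11 ≤ 11 moves.

c2 - c1 - d1 - d2 - d3 - c3 - c4 - d4 - e4 - e3 - e2 - e1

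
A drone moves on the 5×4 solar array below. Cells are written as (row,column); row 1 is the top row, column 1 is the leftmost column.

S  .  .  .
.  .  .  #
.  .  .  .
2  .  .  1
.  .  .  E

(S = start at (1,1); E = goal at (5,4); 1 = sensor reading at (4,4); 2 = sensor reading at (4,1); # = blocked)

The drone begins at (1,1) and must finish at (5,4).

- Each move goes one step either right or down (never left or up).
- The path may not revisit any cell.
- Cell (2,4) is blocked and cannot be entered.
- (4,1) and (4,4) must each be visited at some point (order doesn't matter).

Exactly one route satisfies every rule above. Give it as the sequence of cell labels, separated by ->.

Moves only go right or down, so the column and row indices never decrease.
Route from (1,1): down 3 to (4,1), right 3 to (4,4), down 1 to (5,4) — 7 moves in all.
Check: all required cells visited.

(1,1) -> (2,1) -> (3,1) -> (4,1) -> (4,2) -> (4,3) -> (4,4) -> (5,4)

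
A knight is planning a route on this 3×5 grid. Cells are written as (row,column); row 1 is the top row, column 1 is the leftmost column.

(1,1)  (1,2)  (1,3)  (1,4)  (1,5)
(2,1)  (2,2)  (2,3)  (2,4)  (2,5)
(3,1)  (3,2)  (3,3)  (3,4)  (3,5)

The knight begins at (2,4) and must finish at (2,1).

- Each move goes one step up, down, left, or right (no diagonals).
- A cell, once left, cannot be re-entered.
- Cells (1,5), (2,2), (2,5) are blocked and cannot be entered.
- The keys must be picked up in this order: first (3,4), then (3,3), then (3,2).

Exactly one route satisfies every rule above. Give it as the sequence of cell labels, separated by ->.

(2,4) -> (3,4) -> (3,3) -> (3,2) -> (3,1) -> (2,1)

The waypoints must appear in the order (3,4), (3,3), (3,2), with no cell reused.
Route from (2,4): down to (3,4), 3× left (reaching (3,1)), up to (2,1) — 5 moves in all.
Check: order respected ((3,4) at step 1, (3,3) at step 2, (3,2) at step 3).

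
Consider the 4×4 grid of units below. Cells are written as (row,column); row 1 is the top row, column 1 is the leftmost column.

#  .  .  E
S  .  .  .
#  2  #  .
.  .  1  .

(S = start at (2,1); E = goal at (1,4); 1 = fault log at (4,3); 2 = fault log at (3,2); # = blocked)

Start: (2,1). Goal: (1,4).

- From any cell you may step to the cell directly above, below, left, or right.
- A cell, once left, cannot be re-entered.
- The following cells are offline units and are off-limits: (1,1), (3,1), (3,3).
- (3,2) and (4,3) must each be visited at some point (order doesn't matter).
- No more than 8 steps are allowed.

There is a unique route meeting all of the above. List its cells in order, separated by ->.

The 8-move cap with required stops at (3,2), (4,3) leaves no slack for detours.
Route from (2,1): right to (2,2), 2× down (reaching (4,2)), 2× right (reaching (4,4)), 3× up (reaching (1,4)) — 8 moves in all.
Check: all required cells visited; 8 ≤ 8 moves.

(2,1) -> (2,2) -> (3,2) -> (4,2) -> (4,3) -> (4,4) -> (3,4) -> (2,4) -> (1,4)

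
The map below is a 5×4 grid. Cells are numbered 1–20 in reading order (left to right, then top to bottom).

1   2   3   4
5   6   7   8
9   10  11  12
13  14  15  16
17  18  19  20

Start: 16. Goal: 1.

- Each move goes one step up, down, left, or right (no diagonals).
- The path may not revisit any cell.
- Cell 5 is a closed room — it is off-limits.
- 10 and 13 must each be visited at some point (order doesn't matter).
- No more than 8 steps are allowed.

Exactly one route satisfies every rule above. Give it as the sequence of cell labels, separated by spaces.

The 8-move cap with required stops at 10, 13 leaves no slack for detours.
Route from 16: 3× left (reaching 13), up to 9, right to 10, 2× up (reaching 2), left to 1 — 8 moves in all.
Check: all required cells visited; 8 ≤ 8 moves.

16 15 14 13 9 10 6 2 1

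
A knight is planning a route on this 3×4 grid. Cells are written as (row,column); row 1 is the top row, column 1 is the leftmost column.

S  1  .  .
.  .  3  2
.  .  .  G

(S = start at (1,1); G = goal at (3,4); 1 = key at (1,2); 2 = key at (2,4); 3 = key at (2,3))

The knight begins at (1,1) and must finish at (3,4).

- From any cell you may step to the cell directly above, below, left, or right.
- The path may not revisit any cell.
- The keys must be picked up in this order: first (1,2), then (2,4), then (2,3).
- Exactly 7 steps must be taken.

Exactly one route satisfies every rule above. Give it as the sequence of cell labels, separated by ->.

(1,1) -> (1,2) -> (1,3) -> (1,4) -> (2,4) -> (2,3) -> (3,3) -> (3,4)

The waypoints must appear in the order (1,2), (2,4), (2,3), with no cell reused.
Route from (1,1): right 3 to (1,4), down 1 to (2,4), left 1 to (2,3), down 1 to (3,3), right 1 to (3,4) — 7 moves in all.
Check: order respected (1 at step 1, 2 at step 4, 3 at step 5); 7 moves as required.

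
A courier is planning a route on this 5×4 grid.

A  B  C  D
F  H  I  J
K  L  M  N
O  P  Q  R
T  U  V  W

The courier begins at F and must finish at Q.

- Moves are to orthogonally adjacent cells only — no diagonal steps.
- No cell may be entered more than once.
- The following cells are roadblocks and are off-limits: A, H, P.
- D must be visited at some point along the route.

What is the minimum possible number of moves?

10

Any route passes through D somewhere between F and Q. Summing Manhattan distances along the two legs (F → D → Q) gives a lower bound of 4 + 4 = 8 moves.
That bound ignores the blocked cells. Measuring each leg by the fewest moves that actually steer around them (F→D: 6; D→Q: 4) raises the lower bound to 10.
A route of 10 moves exists: F → K → L → M → I → C → D → J → N → R → Q.
Since 10 matches that lower bound, it is optimal.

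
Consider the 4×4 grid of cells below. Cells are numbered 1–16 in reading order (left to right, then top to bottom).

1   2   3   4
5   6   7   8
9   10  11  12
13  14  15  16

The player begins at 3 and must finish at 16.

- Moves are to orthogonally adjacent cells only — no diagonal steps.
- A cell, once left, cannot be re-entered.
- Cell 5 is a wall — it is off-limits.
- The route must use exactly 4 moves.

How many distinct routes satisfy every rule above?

Need simple routes of exactly 4 moves from 3 to 16 (Manhattan distance 4, so 0 moves are spent on a detour and 0 undoing it).
Enumerating: 3 7 11 15 16 | 3 7 11 12 16 | 3 7 8 12 16 | 3 4 8 12 16.
That gives 4 routes.

4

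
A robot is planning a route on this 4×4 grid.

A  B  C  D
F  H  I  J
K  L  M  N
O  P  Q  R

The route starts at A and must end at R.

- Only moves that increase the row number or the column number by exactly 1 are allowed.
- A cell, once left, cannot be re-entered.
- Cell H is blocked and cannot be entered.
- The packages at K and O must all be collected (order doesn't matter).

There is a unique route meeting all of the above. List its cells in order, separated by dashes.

Moves only go right or down, so the column and row indices never decrease.
Route from A: 3× down (reaching O), 3× right (reaching R) — 6 moves in all.
Check: all required cells visited.

A - F - K - O - P - Q - R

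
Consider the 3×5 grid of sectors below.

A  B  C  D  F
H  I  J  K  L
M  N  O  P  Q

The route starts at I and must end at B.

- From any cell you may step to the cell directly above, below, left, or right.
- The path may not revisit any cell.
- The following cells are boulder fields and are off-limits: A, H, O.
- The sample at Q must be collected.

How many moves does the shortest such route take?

9

Any route passes through Q somewhere between I and B. Summing Manhattan distances along the two legs (I → Q → B) gives a lower bound of 4 + 5 = 9 moves.
A route of 9 moves achieves this: I → J → K → P → Q → L → F → D → C → B.
Since 9 matches the lower bound, it is optimal.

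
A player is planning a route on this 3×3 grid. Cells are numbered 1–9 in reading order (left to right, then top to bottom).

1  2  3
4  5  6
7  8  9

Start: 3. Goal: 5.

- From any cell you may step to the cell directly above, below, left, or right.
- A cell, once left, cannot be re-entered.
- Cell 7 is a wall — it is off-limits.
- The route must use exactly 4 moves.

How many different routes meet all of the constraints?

2

Need simple routes of exactly 4 moves from 3 to 5 (Manhattan distance 2, so 1 moves are spent on a detour and 1 undoing it).
Enumerating: 3 6 9 8 5 | 3 2 1 4 5.
That gives 2 routes.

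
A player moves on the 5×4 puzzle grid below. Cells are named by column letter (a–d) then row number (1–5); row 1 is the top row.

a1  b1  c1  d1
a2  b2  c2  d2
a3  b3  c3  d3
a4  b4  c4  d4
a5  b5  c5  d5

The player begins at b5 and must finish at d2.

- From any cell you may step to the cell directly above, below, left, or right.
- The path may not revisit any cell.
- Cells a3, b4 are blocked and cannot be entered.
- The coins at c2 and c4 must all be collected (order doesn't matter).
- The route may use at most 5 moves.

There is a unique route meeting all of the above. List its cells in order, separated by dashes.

The budget equals the shortest possible length, so every move has to be on a shortest route through the required cells.
Route from b5: right to c5, 3× up (reaching c2), right to d2 — 5 moves in all.
Check: all required cells visited; 5 ≤ 5 moves.

b5 - c5 - c4 - c3 - c2 - d2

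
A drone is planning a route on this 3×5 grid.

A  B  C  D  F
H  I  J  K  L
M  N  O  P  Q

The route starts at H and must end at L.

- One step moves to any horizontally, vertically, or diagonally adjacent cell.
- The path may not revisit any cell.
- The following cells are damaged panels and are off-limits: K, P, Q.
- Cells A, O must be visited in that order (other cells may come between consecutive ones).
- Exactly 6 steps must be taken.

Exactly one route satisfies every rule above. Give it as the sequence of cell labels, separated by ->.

The waypoints must appear in the order A, O, with no cell reused.
Route from H: up to A, 2× down-right (reaching O), up to J, up-right to D, down-right to L — 6 moves in all.
Check: order respected (A at step 1, O at step 3); 6 moves as required.

H -> A -> I -> O -> J -> D -> L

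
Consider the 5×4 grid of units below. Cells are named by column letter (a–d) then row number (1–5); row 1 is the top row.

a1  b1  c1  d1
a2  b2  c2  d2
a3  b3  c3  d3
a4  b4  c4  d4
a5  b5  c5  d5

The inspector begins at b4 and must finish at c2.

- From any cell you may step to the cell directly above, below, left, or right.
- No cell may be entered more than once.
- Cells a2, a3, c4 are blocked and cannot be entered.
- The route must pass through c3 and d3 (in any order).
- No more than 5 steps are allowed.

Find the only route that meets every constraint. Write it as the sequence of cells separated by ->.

Any route must reach c3 and d3 and still end at c2 within 5 moves, so the order of the required stops is forced.
Route from b4: up 1 to b3, right 2 to d3, up 1 to d2, left 1 to c2 — 5 moves in all.
Check: all required cells visited; 5 ≤ 5 moves.

b4 -> b3 -> c3 -> d3 -> d2 -> c2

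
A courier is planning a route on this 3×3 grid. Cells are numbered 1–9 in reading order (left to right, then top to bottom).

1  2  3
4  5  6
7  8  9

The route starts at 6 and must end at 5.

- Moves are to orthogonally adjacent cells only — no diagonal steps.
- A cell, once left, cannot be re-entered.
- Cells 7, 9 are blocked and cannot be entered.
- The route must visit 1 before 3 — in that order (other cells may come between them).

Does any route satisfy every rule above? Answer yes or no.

Ignoring the required order, 1 revisit-free route from 6 to 5 passes through all of 1 and 3; the waypoint orders that occur are 3 → 1 (1) — never 1 → 3.

no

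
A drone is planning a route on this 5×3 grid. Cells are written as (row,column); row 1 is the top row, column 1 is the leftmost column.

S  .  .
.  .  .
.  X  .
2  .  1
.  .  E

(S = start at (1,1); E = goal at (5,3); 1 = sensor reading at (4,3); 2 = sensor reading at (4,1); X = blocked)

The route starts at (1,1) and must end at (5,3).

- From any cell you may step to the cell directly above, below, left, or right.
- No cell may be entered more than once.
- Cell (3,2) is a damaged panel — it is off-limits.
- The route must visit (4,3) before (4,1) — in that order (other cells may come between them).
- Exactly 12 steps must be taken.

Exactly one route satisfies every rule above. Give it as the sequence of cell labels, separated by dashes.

(1,1) - (2,1) - (2,2) - (1,2) - (1,3) - (2,3) - (3,3) - (4,3) - (4,2) - (4,1) - (5,1) - (5,2) - (5,3)

The waypoints must appear in the order (4,3), (4,1), with no cell reused.
Route from (1,1): down to (2,1), right to (2,2), up to (1,2), right to (1,3), 3× down (reaching (4,3)), 2× left (reaching (4,1)), down to (5,1), 2× right (reaching (5,3)) — 12 moves in all.
Check: order respected (1 at step 7, 2 at step 9); 12 moves as required.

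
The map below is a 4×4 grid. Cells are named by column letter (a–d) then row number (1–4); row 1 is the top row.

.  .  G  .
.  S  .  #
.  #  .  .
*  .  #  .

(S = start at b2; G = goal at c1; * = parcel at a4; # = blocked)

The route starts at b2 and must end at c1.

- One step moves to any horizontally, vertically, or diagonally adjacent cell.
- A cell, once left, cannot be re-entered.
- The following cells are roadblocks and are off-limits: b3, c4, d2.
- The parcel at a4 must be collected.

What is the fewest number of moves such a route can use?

6

Any route passes through a4 somewhere between b2 and c1. Summing Chebyshev distances along the two legs (b2 → a4 → c1) gives a lower bound of 2 + 3 = 5 moves.
The shortest route satisfying every rule uses 6 moves: b2 → a3 → a4 → b4 → c3 → c2 → c1.
The no-revisit rule (legs can't share cells) pushes the minimum above the 5-move bound; an exhaustive check rules out every length from 5 to 5, leaving 6 as the minimum.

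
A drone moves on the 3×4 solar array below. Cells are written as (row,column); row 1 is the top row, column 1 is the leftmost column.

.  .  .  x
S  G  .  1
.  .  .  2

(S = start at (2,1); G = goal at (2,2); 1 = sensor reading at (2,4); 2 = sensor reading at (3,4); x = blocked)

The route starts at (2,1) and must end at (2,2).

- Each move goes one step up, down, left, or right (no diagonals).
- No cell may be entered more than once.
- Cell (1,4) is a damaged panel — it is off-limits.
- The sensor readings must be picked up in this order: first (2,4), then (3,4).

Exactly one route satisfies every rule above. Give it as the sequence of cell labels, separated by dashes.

The waypoints must appear in the order (2,4), (3,4), with no cell reused.
Route from (2,1): up 1 to (1,1), right 2 to (1,3), down 1 to (2,3), right 1 to (2,4), down 1 to (3,4), left 2 to (3,2), up 1 to (2,2) — 9 moves in all.
Check: order respected (1 at step 5, 2 at step 6).

(2,1) - (1,1) - (1,2) - (1,3) - (2,3) - (2,4) - (3,4) - (3,3) - (3,2) - (2,2)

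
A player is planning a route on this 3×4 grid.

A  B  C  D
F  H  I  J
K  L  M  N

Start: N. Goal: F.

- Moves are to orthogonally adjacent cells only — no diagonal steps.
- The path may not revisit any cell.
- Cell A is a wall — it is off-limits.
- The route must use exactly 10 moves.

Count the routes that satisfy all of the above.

Need simple routes of exactly 10 moves from N to F (Manhattan distance 4, so 3 moves are spent on a detour and 3 undoing it).
Enumerating: N J D C B H I M L K F | N M I J D C B H L K F.
That gives 2 routes.

2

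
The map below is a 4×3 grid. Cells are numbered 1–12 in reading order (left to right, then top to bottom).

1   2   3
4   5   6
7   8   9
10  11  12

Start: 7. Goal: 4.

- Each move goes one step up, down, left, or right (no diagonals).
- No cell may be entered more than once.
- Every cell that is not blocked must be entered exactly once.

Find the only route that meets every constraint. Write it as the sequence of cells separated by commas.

Need to visit all 12 open cells exactly once, starting at 7 and ending at 4.
Cell 1 has only two open neighbours (4 and 2), so the path must pass straight through it: one of those is the cell it's entered from and the other is where it exits.
Route from 7: down to 10, 2× right (reaching 12), up to 9, left to 8, up to 5, right to 6, up to 3, 2× left (reaching 1), down to 4 — 11 moves in all.
Check: all 12 open cells covered.

7, 10, 11, 12, 9, 8, 5, 6, 3, 2, 1, 4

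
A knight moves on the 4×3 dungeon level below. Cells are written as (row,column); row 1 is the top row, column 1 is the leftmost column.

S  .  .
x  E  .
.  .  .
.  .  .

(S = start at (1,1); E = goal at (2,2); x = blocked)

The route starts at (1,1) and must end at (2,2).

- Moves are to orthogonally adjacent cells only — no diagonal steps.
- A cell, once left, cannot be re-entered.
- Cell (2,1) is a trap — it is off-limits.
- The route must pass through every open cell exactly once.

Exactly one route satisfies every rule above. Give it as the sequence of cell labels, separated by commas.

(1,1), (1,2), (1,3), (2,3), (3,3), (4,3), (4,2), (4,1), (3,1), (3,2), (2,2)

Need to visit all 11 open cells exactly once, starting at (1,1) and ending at (2,2).
Cell (1,3) has only two open neighbours ((2,3) and (1,2)), so the path must pass straight through it: one of those is the cell it's entered from and the other is where it exits.
Route from (1,1): 2× right (reaching (1,3)), 3× down (reaching (4,3)), 2× left (reaching (4,1)), up to (3,1), right to (3,2), up to (2,2) — 10 moves in all.
Check: all 11 open cells covered.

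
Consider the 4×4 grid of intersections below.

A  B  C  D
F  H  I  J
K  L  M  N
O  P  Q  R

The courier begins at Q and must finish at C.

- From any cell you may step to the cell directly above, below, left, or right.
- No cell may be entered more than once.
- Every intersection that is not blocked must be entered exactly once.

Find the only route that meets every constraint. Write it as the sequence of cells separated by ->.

Need to visit all 16 open cells exactly once, starting at Q and ending at C.
Cell O has only two open neighbours (K and P), so the path must pass straight through it: one of those is the cell it's entered from and the other is where it exits.
Route from Q: right to R, up to N, 2× left (reaching L), down to P, left to O, 3× up (reaching A), right to B, down to H, 2× right (reaching J), up to D, left to C — 15 moves in all.
Check: all 16 open cells covered.

Q -> R -> N -> M -> L -> P -> O -> K -> F -> A -> B -> H -> I -> J -> D -> C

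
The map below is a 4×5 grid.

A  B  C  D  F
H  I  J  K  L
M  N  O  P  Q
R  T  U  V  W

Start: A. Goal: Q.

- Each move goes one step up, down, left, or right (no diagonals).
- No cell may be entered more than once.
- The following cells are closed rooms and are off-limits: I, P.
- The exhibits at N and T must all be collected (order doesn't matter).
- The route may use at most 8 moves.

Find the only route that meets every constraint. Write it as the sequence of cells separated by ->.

A -> H -> M -> N -> T -> U -> V -> W -> Q

Any route must reach N and T and still end at Q within 8 moves, so the order of the required stops is forced.
Route from A: down 2 to M, right 1 to N, down 1 to T, right 3 to W, up 1 to Q — 8 moves in all.
Check: all required cells visited; 8 ≤ 8 moves.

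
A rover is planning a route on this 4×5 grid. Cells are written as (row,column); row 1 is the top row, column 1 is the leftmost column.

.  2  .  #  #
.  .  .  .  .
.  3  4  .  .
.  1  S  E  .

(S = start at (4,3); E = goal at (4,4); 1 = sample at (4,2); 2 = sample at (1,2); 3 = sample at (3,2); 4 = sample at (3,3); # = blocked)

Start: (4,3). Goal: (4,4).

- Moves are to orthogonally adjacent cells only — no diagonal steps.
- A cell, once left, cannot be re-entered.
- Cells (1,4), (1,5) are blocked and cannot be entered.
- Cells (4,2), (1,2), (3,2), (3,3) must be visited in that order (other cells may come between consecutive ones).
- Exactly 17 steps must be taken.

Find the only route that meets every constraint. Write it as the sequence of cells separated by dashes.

(4,3) - (4,2) - (4,1) - (3,1) - (2,1) - (1,1) - (1,2) - (1,3) - (2,3) - (2,2) - (3,2) - (3,3) - (3,4) - (2,4) - (2,5) - (3,5) - (4,5) - (4,4)

The waypoints must appear in the order (4,2), (1,2), (3,2), (3,3), with no cell reused.
Route from (4,3): left 2 to (4,1), up 3 to (1,1), right 2 to (1,3), down 1 to (2,3), left 1 to (2,2), down 1 to (3,2), right 2 to (3,4), up 1 to (2,4), right 1 to (2,5), down 2 to (4,5), left 1 to (4,4) — 17 moves in all.
Check: order respected (1 at step 1, 2 at step 6, 3 at step 10, 4 at step 11); 17 moves as required.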